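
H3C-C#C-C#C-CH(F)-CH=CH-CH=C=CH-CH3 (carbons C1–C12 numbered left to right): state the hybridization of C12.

C12: 4 σ bonds; 4 regions of electron density → sp3.

sp3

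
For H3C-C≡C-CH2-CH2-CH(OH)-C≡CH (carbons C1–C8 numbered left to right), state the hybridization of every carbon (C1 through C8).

C1 sp3, C2 sp, C3 sp, C4 sp3, C5 sp3, C6 sp3, C7 sp, C8 sp

C1 carries 4 σ bonds, giving a steric number of 4, so it is sp3.
C2 has 2 σ bonds, plus two π bonds: steric number 2 → sp.
C3 — 2 σ bonds, plus two π bonds. Steric number 2, so sp.
C4 carries 4 σ bonds, giving a steric number of 4, so it is sp3.
C5 — 4 σ bonds. Steric number 4, so sp3.
C6 carries 4 σ bonds, giving a steric number of 4, so it is sp3.
C7 — 2 σ bonds, plus two π bonds. Steric number 2, so sp.
C8 (2 σ bonds, plus two π bonds) has steric number 2: sp.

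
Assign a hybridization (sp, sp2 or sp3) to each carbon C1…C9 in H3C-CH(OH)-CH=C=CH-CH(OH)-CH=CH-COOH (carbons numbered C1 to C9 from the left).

C1 sp3, C2 sp3, C3 sp2, C4 sp, C5 sp2, C6 sp3, C7 sp2, C8 sp2, C9 sp2

C1 — 4 σ bonds. Steric number 4, so sp3.
C2 — 4 σ bonds. Steric number 4, so sp3.
C3: 3 σ bonds, plus one π bond; 3 regions of electron density → sp2.
C4 has 2 σ bonds, plus two π bonds: steric number 2 → sp.
C5 carries 3 σ bonds, plus one π bond, giving a steric number of 3, so it is sp2.
C6 is sp3: 4 σ bonds, 4 electron-density regions.
C7 carries 3 σ bonds, plus one π bond, giving a steric number of 3, so it is sp2.
C8: 3 σ bonds, plus one π bond — 3 electron domains, sp2.
C9: 3 σ bonds, plus one π bond — 3 electron domains, sp2.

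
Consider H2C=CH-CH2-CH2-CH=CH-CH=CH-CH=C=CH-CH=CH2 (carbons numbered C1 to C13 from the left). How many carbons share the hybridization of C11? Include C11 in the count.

10

C11 is sp2 (one π bond).
C1: sp2 ✓
C2: sp2 ✓
C3: sp3
C4: sp3
C5: sp2 ✓
C6: sp2 ✓
C7: sp2 ✓
C8: sp2 ✓
C9: sp2 ✓
C10: sp
C11: sp2 ✓
C12: sp2 ✓
C13: sp2 ✓
10 carbons are sp2.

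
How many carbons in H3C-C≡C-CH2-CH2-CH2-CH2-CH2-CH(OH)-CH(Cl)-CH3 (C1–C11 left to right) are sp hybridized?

2

C1: sp3
C2: sp ✓
C3: sp ✓
C4: sp3
C5: sp3
C6: sp3
C7: sp3
C8: sp3
C9: sp3
C10: sp3
C11: sp3
C2, C3 → 2 sp carbons.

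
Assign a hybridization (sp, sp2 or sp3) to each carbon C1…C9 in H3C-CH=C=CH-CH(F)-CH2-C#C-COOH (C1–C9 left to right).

C1: 4 σ bonds; 4 regions of electron density → sp3.
C2 is sp2: 3 σ bonds, plus one π bond, 3 electron-density regions.
C3: 2 σ bonds, plus two π bonds — 2 electron domains, sp.
C4 has 3 σ bonds, plus one π bond: steric number 3 → sp2.
C5: 4 σ bonds — 4 electron domains, sp3.
C6 carries 4 σ bonds, giving a steric number of 4, so it is sp3.
C7: 2 σ bonds, plus two π bonds — 2 electron domains, sp.
C8 is sp: 2 σ bonds, plus two π bonds, 2 electron-density regions.
C9 — 3 σ bonds, plus one π bond. Steric number 3, so sp2.

C1 sp3, C2 sp2, C3 sp, C4 sp2, C5 sp3, C6 sp3, C7 sp, C8 sp, C9 sp2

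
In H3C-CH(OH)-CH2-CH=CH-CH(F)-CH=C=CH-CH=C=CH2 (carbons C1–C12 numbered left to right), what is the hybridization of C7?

C7 (3 σ bonds, plus one π bond) has steric number 3: sp2.

sp²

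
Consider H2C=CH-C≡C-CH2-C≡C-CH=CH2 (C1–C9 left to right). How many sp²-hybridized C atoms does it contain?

C1: sp2 ✓
C2: sp2 ✓
C3: sp
C4: sp
C5: sp3
C6: sp
C7: sp
C8: sp2 ✓
C9: sp2 ✓
C1, C2, C8, C9 → 4 sp2 carbons.

4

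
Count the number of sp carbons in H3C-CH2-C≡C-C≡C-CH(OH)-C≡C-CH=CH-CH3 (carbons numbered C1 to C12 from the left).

C1: sp3
C2: sp3
C3: sp ✓
C4: sp ✓
C5: sp ✓
C6: sp ✓
C7: sp3
C8: sp ✓
C9: sp ✓
C10: sp2
C11: sp2
C12: sp3
C3, C4, C5, C6, C8, C9 → 6 sp carbons.

6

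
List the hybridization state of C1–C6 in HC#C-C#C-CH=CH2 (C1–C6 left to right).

C1 — 2 σ bonds, plus two π bonds. Steric number 2, so sp.
C2 has 2 σ bonds, plus two π bonds: steric number 2 → sp.
C3 (2 σ bonds, plus two π bonds) has steric number 2: sp.
C4 (2 σ bonds, plus two π bonds) has steric number 2: sp.
C5 — 3 σ bonds, plus one π bond. Steric number 3, so sp2.
C6 — 3 σ bonds, plus one π bond. Steric number 3, so sp2.

C1 sp, C2 sp, C3 sp, C4 sp, C5 sp2, C6 sp2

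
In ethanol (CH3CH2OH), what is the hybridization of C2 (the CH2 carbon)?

sp3

C2 (the CH2 carbon): 4 σ bonds — 4 electron domains, sp3.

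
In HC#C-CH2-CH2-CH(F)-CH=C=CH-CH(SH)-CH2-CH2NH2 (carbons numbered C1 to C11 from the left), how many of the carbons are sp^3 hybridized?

6

C1: sp
C2: sp
C3: sp3 ✓
C4: sp3 ✓
C5: sp3 ✓
C6: sp2
C7: sp
C8: sp2
C9: sp3 ✓
C10: sp3 ✓
C11: sp3 ✓
C3, C4, C5, C9, C10, C11 → 6 sp3 carbons.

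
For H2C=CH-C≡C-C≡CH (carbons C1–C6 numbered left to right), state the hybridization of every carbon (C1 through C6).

C1 sp2, C2 sp2, C3 sp, C4 sp, C5 sp, C6 sp

C1 carries 3 σ bonds, plus one π bond, giving a steric number of 3, so it is sp2.
C2: 3 σ bonds, plus one π bond; 3 regions of electron density → sp2.
C3: 2 σ bonds, plus two π bonds — 2 electron domains, sp.
C4 — 2 σ bonds, plus two π bonds. Steric number 2, so sp.
C5 (2 σ bonds, plus two π bonds) has steric number 2: sp.
C6 has 2 σ bonds, plus two π bonds: steric number 2 → sp.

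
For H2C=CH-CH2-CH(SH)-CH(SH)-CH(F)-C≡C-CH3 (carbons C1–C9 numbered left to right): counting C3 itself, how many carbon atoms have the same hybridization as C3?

5

C3 is sp3 (only σ bonds).
C1: sp2
C2: sp2
C3: sp3 ✓
C4: sp3 ✓
C5: sp3 ✓
C6: sp3 ✓
C7: sp
C8: sp
C9: sp3 ✓
5 carbons are sp3.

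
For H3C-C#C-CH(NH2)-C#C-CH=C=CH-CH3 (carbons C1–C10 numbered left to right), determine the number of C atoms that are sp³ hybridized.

C1: sp3 ✓
C2: sp
C3: sp
C4: sp3 ✓
C5: sp
C6: sp
C7: sp2
C8: sp
C9: sp2
C10: sp3 ✓
C1, C4, C10 → 3 sp3 carbons.

3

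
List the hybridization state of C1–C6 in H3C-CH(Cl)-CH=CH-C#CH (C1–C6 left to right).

C1 sp3, C2 sp3, C3 sp2, C4 sp2, C5 sp, C6 sp

C1 is sp3: 4 σ bonds, 4 electron-density regions.
C2 — 4 σ bonds. Steric number 4, so sp3.
C3 (3 σ bonds, plus one π bond) has steric number 3: sp2.
C4 — 3 σ bonds, plus one π bond. Steric number 3, so sp2.
C5 carries 2 σ bonds, plus two π bonds, giving a steric number of 2, so it is sp.
C6 carries 2 σ bonds, plus two π bonds, giving a steric number of 2, so it is sp.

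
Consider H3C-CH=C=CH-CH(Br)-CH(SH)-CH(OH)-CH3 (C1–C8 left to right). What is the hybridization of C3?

C3 has 2 σ bonds, plus two π bonds: steric number 2 → sp.

sp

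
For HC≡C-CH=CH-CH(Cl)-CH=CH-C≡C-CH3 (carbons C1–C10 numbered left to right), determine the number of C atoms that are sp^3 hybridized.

C1: sp
C2: sp
C3: sp2
C4: sp2
C5: sp3 ✓
C6: sp2
C7: sp2
C8: sp
C9: sp
C10: sp3 ✓
C5, C10 → 2 sp3 carbons.

2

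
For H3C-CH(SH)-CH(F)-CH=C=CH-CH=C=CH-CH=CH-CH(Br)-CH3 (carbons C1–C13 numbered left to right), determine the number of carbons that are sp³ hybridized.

5

C1: sp3 ✓
C2: sp3 ✓
C3: sp3 ✓
C4: sp2
C5: sp
C6: sp2
C7: sp2
C8: sp
C9: sp2
C10: sp2
C11: sp2
C12: sp3 ✓
C13: sp3 ✓
C1, C2, C3, C12, C13 → 5 sp3 carbons.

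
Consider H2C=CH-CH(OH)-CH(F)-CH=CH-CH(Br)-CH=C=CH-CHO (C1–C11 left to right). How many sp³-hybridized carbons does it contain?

3

C1: sp2
C2: sp2
C3: sp3 ✓
C4: sp3 ✓
C5: sp2
C6: sp2
C7: sp3 ✓
C8: sp2
C9: sp
C10: sp2
C11: sp2
C3, C4, C7 → 3 sp3 carbons.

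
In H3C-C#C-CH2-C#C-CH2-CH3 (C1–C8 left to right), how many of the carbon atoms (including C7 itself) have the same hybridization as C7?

C7 is sp3 (only σ bonds).
C1: sp3 ✓
C2: sp
C3: sp
C4: sp3 ✓
C5: sp
C6: sp
C7: sp3 ✓
C8: sp3 ✓
4 carbons are sp3.

4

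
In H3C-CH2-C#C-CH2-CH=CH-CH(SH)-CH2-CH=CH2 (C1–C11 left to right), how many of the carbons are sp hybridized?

2

C1: sp3
C2: sp3
C3: sp ✓
C4: sp ✓
C5: sp3
C6: sp2
C7: sp2
C8: sp3
C9: sp3
C10: sp2
C11: sp2
C3, C4 → 2 sp carbons.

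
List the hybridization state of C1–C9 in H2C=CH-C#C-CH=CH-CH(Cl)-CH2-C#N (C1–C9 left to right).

C1 (3 σ bonds, plus one π bond) has steric number 3: sp2.
C2 is sp2: 3 σ bonds, plus one π bond, 3 electron-density regions.
C3: 2 σ bonds, plus two π bonds; 2 regions of electron density → sp.
C4: 2 σ bonds, plus two π bonds — 2 electron domains, sp.
C5: 3 σ bonds, plus one π bond; 3 regions of electron density → sp2.
C6 has 3 σ bonds, plus one π bond: steric number 3 → sp2.
C7: 4 σ bonds; 4 regions of electron density → sp3.
C8 has 4 σ bonds: steric number 4 → sp3.
C9 is sp: 2 σ bonds, plus two π bonds, 2 electron-density regions.

C1 sp2, C2 sp2, C3 sp, C4 sp, C5 sp2, C6 sp2, C7 sp3, C8 sp3, C9 sp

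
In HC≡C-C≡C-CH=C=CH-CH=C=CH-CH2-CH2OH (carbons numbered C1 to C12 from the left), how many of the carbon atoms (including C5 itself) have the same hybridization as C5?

C5 is sp2 (one π bond).
C1: sp
C2: sp
C3: sp
C4: sp
C5: sp2 ✓
C6: sp
C7: sp2 ✓
C8: sp2 ✓
C9: sp
C10: sp2 ✓
C11: sp3
C12: sp3
4 carbons are sp2.

4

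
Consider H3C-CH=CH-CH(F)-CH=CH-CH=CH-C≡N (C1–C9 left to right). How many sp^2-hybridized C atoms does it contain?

C1: sp3
C2: sp2 ✓
C3: sp2 ✓
C4: sp3
C5: sp2 ✓
C6: sp2 ✓
C7: sp2 ✓
C8: sp2 ✓
C9: sp
C2, C3, C5, C6, C7, C8 → 6 sp2 carbons.

6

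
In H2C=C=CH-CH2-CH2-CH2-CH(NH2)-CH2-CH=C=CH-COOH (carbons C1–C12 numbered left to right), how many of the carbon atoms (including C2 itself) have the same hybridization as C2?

2

C2 is sp (two π bonds).
C1: sp2
C2: sp ✓
C3: sp2
C4: sp3
C5: sp3
C6: sp3
C7: sp3
C8: sp3
C9: sp2
C10: sp ✓
C11: sp2
C12: sp2
2 carbons are sp.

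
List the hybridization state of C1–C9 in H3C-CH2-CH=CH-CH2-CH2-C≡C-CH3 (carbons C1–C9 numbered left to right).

C1 sp3, C2 sp3, C3 sp2, C4 sp2, C5 sp3, C6 sp3, C7 sp, C8 sp, C9 sp3

C1: 4 σ bonds; 4 regions of electron density → sp3.
C2 is sp3: 4 σ bonds, 4 electron-density regions.
C3 is sp2: 3 σ bonds, plus one π bond, 3 electron-density regions.
C4: 3 σ bonds, plus one π bond — 3 electron domains, sp2.
C5: 4 σ bonds; 4 regions of electron density → sp3.
C6: 4 σ bonds; 4 regions of electron density → sp3.
C7 carries 2 σ bonds, plus two π bonds, giving a steric number of 2, so it is sp.
C8: 2 σ bonds, plus two π bonds; 2 regions of electron density → sp.
C9 is sp3: 4 σ bonds, 4 electron-density regions.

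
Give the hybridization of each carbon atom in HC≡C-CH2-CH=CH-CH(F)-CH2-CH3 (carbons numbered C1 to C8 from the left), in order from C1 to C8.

C1 has 2 σ bonds, plus two π bonds: steric number 2 → sp.
C2 (2 σ bonds, plus two π bonds) has steric number 2: sp.
C3 carries 4 σ bonds, giving a steric number of 4, so it is sp3.
C4: 3 σ bonds, plus one π bond — 3 electron domains, sp2.
C5 has 3 σ bonds, plus one π bond: steric number 3 → sp2.
C6 has 4 σ bonds: steric number 4 → sp3.
C7 has 4 σ bonds: steric number 4 → sp3.
C8: 4 σ bonds; 4 regions of electron density → sp3.

C1 sp, C2 sp, C3 sp3, C4 sp2, C5 sp2, C6 sp3, C7 sp3, C8 sp3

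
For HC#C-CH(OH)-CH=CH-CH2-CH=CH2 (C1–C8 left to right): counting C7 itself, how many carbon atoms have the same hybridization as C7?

4

C7 is sp2 (one π bond).
C1: sp
C2: sp
C3: sp3
C4: sp2 ✓
C5: sp2 ✓
C6: sp3
C7: sp2 ✓
C8: sp2 ✓
4 carbons are sp2.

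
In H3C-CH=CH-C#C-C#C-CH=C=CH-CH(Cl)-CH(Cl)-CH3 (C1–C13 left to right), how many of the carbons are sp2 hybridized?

4

C1: sp3
C2: sp2 ✓
C3: sp2 ✓
C4: sp
C5: sp
C6: sp
C7: sp
C8: sp2 ✓
C9: sp
C10: sp2 ✓
C11: sp3
C12: sp3
C13: sp3
C2, C3, C8, C10 → 4 sp2 carbons.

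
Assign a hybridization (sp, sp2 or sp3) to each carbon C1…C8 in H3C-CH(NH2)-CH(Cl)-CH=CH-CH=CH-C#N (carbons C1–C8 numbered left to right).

C1 carries 4 σ bonds, giving a steric number of 4, so it is sp3.
C2 is sp3: 4 σ bonds, 4 electron-density regions.
C3 (4 σ bonds) has steric number 4: sp3.
C4: 3 σ bonds, plus one π bond; 3 regions of electron density → sp2.
C5 has 3 σ bonds, plus one π bond: steric number 3 → sp2.
C6 is sp2: 3 σ bonds, plus one π bond, 3 electron-density regions.
C7 is sp2: 3 σ bonds, plus one π bond, 3 electron-density regions.
C8: 2 σ bonds, plus two π bonds; 2 regions of electron density → sp.

C1 sp3, C2 sp3, C3 sp3, C4 sp2, C5 sp2, C6 sp2, C7 sp2, C8 sp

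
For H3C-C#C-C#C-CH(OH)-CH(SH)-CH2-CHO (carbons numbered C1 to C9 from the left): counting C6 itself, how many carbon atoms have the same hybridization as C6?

C6 is sp3 (only σ bonds).
C1: sp3 ✓
C2: sp
C3: sp
C4: sp
C5: sp
C6: sp3 ✓
C7: sp3 ✓
C8: sp3 ✓
C9: sp2
4 carbons are sp3.

4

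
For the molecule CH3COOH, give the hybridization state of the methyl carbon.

The methyl carbon: 4 σ bonds — 4 electron domains, sp3.

sp3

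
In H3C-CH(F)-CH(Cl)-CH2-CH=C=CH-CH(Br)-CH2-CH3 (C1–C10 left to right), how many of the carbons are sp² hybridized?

2

C1: sp3
C2: sp3
C3: sp3
C4: sp3
C5: sp2 ✓
C6: sp
C7: sp2 ✓
C8: sp3
C9: sp3
C10: sp3
C5, C7 → 2 sp2 carbons.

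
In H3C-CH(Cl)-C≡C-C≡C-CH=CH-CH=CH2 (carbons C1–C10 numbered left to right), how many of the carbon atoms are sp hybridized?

C1: sp3
C2: sp3
C3: sp ✓
C4: sp ✓
C5: sp ✓
C6: sp ✓
C7: sp2
C8: sp2
C9: sp2
C10: sp2
C3, C4, C5, C6 → 4 sp carbons.

4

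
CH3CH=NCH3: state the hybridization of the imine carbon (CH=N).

The imine carbon (CH=N) — 3 σ bonds, plus one π bond. Steric number 3, so sp2.

sp²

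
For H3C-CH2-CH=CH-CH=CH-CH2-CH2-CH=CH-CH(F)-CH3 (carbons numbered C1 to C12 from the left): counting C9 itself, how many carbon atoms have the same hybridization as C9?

6

C9 is sp2 (one π bond).
C1: sp3
C2: sp3
C3: sp2 ✓
C4: sp2 ✓
C5: sp2 ✓
C6: sp2 ✓
C7: sp3
C8: sp3
C9: sp2 ✓
C10: sp2 ✓
C11: sp3
C12: sp3
6 carbons are sp2.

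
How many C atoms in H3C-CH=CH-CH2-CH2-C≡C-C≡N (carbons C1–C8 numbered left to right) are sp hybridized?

C1: sp3
C2: sp2
C3: sp2
C4: sp3
C5: sp3
C6: sp ✓
C7: sp ✓
C8: sp ✓
C6, C7, C8 → 3 sp carbons.

3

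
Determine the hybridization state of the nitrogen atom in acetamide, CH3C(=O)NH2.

sp2

The nitrogen lone pair is delocalised into the carbonyl π system (amide resonance), so N is planar sp2 rather than the sp3 a naive steric count of 4 would suggest.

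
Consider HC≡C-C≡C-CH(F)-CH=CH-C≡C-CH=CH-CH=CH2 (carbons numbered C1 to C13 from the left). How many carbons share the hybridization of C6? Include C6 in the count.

C6 is sp2 (one π bond).
C1: sp
C2: sp
C3: sp
C4: sp
C5: sp3
C6: sp2 ✓
C7: sp2 ✓
C8: sp
C9: sp
C10: sp2 ✓
C11: sp2 ✓
C12: sp2 ✓
C13: sp2 ✓
6 carbons are sp2.

6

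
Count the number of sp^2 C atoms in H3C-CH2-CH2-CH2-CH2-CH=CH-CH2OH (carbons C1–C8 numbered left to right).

2

C1: sp3
C2: sp3
C3: sp3
C4: sp3
C5: sp3
C6: sp2 ✓
C7: sp2 ✓
C8: sp3
C6, C7 → 2 sp2 carbons.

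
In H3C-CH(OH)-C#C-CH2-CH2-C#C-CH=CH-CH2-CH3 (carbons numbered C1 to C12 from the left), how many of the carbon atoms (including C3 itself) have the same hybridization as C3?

C3 is sp (two π bonds).
C1: sp3
C2: sp3
C3: sp ✓
C4: sp ✓
C5: sp3
C6: sp3
C7: sp ✓
C8: sp ✓
C9: sp2
C10: sp2
C11: sp3
C12: sp3
4 carbons are sp.

4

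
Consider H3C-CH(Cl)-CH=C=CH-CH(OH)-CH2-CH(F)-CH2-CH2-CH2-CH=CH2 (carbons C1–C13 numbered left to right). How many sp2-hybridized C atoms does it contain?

4

C1: sp3
C2: sp3
C3: sp2 ✓
C4: sp
C5: sp2 ✓
C6: sp3
C7: sp3
C8: sp3
C9: sp3
C10: sp3
C11: sp3
C12: sp2 ✓
C13: sp2 ✓
C3, C5, C12, C13 → 4 sp2 carbons.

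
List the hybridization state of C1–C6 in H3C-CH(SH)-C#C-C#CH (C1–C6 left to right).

C1: 4 σ bonds; 4 regions of electron density → sp3.
C2: 4 σ bonds; 4 regions of electron density → sp3.
C3 is sp: 2 σ bonds, plus two π bonds, 2 electron-density regions.
C4 — 2 σ bonds, plus two π bonds. Steric number 2, so sp.
C5 (2 σ bonds, plus two π bonds) has steric number 2: sp.
C6: 2 σ bonds, plus two π bonds — 2 electron domains, sp.

C1 sp3, C2 sp3, C3 sp, C4 sp, C5 sp, C6 sp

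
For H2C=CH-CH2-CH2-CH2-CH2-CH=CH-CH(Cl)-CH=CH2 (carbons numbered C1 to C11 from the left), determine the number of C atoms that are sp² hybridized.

C1: sp2 ✓
C2: sp2 ✓
C3: sp3
C4: sp3
C5: sp3
C6: sp3
C7: sp2 ✓
C8: sp2 ✓
C9: sp3
C10: sp2 ✓
C11: sp2 ✓
C1, C2, C7, C8, C10, C11 → 6 sp2 carbons.

6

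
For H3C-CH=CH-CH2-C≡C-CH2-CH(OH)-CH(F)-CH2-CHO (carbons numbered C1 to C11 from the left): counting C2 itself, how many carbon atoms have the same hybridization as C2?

C2 is sp2 (one π bond).
C1: sp3
C2: sp2 ✓
C3: sp2 ✓
C4: sp3
C5: sp
C6: sp
C7: sp3
C8: sp3
C9: sp3
C10: sp3
C11: sp2 ✓
3 carbons are sp2.

3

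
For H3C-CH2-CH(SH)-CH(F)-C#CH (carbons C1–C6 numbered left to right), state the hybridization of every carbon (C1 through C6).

C1 sp3, C2 sp3, C3 sp3, C4 sp3, C5 sp, C6 sp

C1 is sp3: 4 σ bonds, 4 electron-density regions.
C2 has 4 σ bonds: steric number 4 → sp3.
C3: 4 σ bonds — 4 electron domains, sp3.
C4 carries 4 σ bonds, giving a steric number of 4, so it is sp3.
C5 has 2 σ bonds, plus two π bonds: steric number 2 → sp.
C6 has 2 σ bonds, plus two π bonds: steric number 2 → sp.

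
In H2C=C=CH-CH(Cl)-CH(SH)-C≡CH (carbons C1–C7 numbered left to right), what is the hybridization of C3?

C3 has 3 σ bonds, plus one π bond: steric number 3 → sp2.

sp^2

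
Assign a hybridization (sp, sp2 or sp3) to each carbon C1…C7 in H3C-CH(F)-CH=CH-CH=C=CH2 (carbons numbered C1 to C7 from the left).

C1 is sp3: 4 σ bonds, 4 electron-density regions.
C2 (4 σ bonds) has steric number 4: sp3.
C3 carries 3 σ bonds, plus one π bond, giving a steric number of 3, so it is sp2.
C4: 3 σ bonds, plus one π bond — 3 electron domains, sp2.
C5 — 3 σ bonds, plus one π bond. Steric number 3, so sp2.
C6: 2 σ bonds, plus two π bonds — 2 electron domains, sp.
C7 has 3 σ bonds, plus one π bond: steric number 3 → sp2.

C1 sp3, C2 sp3, C3 sp2, C4 sp2, C5 sp2, C6 sp, C7 sp2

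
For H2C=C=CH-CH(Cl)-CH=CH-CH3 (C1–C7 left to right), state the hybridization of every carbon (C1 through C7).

C1 sp2, C2 sp, C3 sp2, C4 sp3, C5 sp2, C6 sp2, C7 sp3

C1 (3 σ bonds, plus one π bond) has steric number 3: sp2.
C2 carries 2 σ bonds, plus two π bonds, giving a steric number of 2, so it is sp.
C3 — 3 σ bonds, plus one π bond. Steric number 3, so sp2.
C4: 4 σ bonds — 4 electron domains, sp3.
C5 — 3 σ bonds, plus one π bond. Steric number 3, so sp2.
C6 — 3 σ bonds, plus one π bond. Steric number 3, so sp2.
C7 is sp3: 4 σ bonds, 4 electron-density regions.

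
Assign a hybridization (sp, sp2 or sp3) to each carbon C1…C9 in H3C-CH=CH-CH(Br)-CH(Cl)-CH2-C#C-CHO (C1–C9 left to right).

C1 sp3, C2 sp2, C3 sp2, C4 sp3, C5 sp3, C6 sp3, C7 sp, C8 sp, C9 sp2

C1 has 4 σ bonds: steric number 4 → sp3.
C2 — 3 σ bonds, plus one π bond. Steric number 3, so sp2.
C3 has 3 σ bonds, plus one π bond: steric number 3 → sp2.
C4 has 4 σ bonds: steric number 4 → sp3.
C5 has 4 σ bonds: steric number 4 → sp3.
C6 is sp3: 4 σ bonds, 4 electron-density regions.
C7 has 2 σ bonds, plus two π bonds: steric number 2 → sp.
C8: 2 σ bonds, plus two π bonds — 2 electron domains, sp.
C9 — 3 σ bonds, plus one π bond. Steric number 3, so sp2.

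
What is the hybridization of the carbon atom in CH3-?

sp^3

Three σ bonds + one lone pair = steric number 4 → sp3, pyramidal.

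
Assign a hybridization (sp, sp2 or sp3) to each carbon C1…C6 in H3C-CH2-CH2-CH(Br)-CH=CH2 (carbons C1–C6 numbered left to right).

C1 is sp3: 4 σ bonds, 4 electron-density regions.
C2 is sp3: 4 σ bonds, 4 electron-density regions.
C3: 4 σ bonds — 4 electron domains, sp3.
C4 is sp3: 4 σ bonds, 4 electron-density regions.
C5 carries 3 σ bonds, plus one π bond, giving a steric number of 3, so it is sp2.
C6 — 3 σ bonds, plus one π bond. Steric number 3, so sp2.

C1 sp3, C2 sp3, C3 sp3, C4 sp3, C5 sp2, C6 sp2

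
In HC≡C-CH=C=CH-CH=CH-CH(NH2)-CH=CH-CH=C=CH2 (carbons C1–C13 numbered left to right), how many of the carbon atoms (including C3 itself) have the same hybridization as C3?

8

C3 is sp2 (one π bond).
C1: sp
C2: sp
C3: sp2 ✓
C4: sp
C5: sp2 ✓
C6: sp2 ✓
C7: sp2 ✓
C8: sp3
C9: sp2 ✓
C10: sp2 ✓
C11: sp2 ✓
C12: sp
C13: sp2 ✓
8 carbons are sp2.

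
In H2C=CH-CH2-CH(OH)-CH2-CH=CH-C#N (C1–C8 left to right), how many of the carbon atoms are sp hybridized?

1

C1: sp2
C2: sp2
C3: sp3
C4: sp3
C5: sp3
C6: sp2
C7: sp2
C8: sp ✓
C8 → 1 sp carbon.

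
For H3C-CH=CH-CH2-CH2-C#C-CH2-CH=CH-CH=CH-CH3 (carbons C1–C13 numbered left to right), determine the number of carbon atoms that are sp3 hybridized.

5

C1: sp3 ✓
C2: sp2
C3: sp2
C4: sp3 ✓
C5: sp3 ✓
C6: sp
C7: sp
C8: sp3 ✓
C9: sp2
C10: sp2
C11: sp2
C12: sp2
C13: sp3 ✓
C1, C4, C5, C8, C13 → 5 sp3 carbons.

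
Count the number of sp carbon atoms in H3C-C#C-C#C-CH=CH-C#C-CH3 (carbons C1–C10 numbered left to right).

6

C1: sp3
C2: sp ✓
C3: sp ✓
C4: sp ✓
C5: sp ✓
C6: sp2
C7: sp2
C8: sp ✓
C9: sp ✓
C10: sp3
C2, C3, C4, C5, C8, C9 → 6 sp carbons.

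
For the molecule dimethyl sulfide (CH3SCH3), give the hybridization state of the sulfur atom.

sp3

The sulfur atom (2 σ bonds and 2 lone pairs) has steric number 4: sp3.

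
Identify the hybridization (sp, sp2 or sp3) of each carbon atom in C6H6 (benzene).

Every ring carbon has three σ bonds and contributes one p electron to the aromatic π system.

sp^2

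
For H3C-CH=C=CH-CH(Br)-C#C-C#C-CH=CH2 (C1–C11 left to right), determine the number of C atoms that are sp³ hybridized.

2

C1: sp3 ✓
C2: sp2
C3: sp
C4: sp2
C5: sp3 ✓
C6: sp
C7: sp
C8: sp
C9: sp
C10: sp2
C11: sp2
C1, C5 → 2 sp3 carbons.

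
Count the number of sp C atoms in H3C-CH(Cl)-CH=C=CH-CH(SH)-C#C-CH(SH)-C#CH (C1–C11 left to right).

C1: sp3
C2: sp3
C3: sp2
C4: sp ✓
C5: sp2
C6: sp3
C7: sp ✓
C8: sp ✓
C9: sp3
C10: sp ✓
C11: sp ✓
C4, C7, C8, C10, C11 → 5 sp carbons.

5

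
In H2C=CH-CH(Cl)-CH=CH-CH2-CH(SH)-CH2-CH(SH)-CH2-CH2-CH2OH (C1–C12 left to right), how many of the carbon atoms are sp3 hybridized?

8

C1: sp2
C2: sp2
C3: sp3 ✓
C4: sp2
C5: sp2
C6: sp3 ✓
C7: sp3 ✓
C8: sp3 ✓
C9: sp3 ✓
C10: sp3 ✓
C11: sp3 ✓
C12: sp3 ✓
C3, C6, C7, C8, C9, C10, C11, C12 → 8 sp3 carbons.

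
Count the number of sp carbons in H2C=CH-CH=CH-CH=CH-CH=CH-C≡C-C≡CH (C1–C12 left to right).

C1: sp2
C2: sp2
C3: sp2
C4: sp2
C5: sp2
C6: sp2
C7: sp2
C8: sp2
C9: sp ✓
C10: sp ✓
C11: sp ✓
C12: sp ✓
C9, C10, C11, C12 → 4 sp carbons.

4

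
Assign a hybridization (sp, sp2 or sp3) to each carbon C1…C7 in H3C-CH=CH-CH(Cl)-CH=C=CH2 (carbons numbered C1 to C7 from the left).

C1: 4 σ bonds — 4 electron domains, sp3.
C2 has 3 σ bonds, plus one π bond: steric number 3 → sp2.
C3 is sp2: 3 σ bonds, plus one π bond, 3 electron-density regions.
C4 — 4 σ bonds. Steric number 4, so sp3.
C5 (3 σ bonds, plus one π bond) has steric number 3: sp2.
C6 has 2 σ bonds, plus two π bonds: steric number 2 → sp.
C7 has 3 σ bonds, plus one π bond: steric number 3 → sp2.

C1 sp3, C2 sp2, C3 sp2, C4 sp3, C5 sp2, C6 sp, C7 sp2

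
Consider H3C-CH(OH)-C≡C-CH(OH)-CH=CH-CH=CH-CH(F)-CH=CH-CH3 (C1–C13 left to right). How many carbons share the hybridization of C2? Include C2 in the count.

C2 is sp3 (only σ bonds).
C1: sp3 ✓
C2: sp3 ✓
C3: sp
C4: sp
C5: sp3 ✓
C6: sp2
C7: sp2
C8: sp2
C9: sp2
C10: sp3 ✓
C11: sp2
C12: sp2
C13: sp3 ✓
5 carbons are sp3.

5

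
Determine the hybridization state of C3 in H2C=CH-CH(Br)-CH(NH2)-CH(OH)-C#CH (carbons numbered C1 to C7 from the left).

sp³

C3 has 4 σ bonds: steric number 4 → sp3.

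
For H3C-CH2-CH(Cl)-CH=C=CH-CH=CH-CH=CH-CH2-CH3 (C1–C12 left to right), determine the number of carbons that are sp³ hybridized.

5

C1: sp3 ✓
C2: sp3 ✓
C3: sp3 ✓
C4: sp2
C5: sp
C6: sp2
C7: sp2
C8: sp2
C9: sp2
C10: sp2
C11: sp3 ✓
C12: sp3 ✓
C1, C2, C3, C11, C12 → 5 sp3 carbons.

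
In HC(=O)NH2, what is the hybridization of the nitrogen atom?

Amide resonance delocalises the N lone pair; N is planar sp2.

sp^2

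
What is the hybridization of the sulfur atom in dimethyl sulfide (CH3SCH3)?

sp3

The sulfur atom (2 σ bonds and 2 lone pairs) has steric number 4: sp3.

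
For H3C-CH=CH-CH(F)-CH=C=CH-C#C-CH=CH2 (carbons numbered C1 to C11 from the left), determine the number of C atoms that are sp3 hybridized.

2

C1: sp3 ✓
C2: sp2
C3: sp2
C4: sp3 ✓
C5: sp2
C6: sp
C7: sp2
C8: sp
C9: sp
C10: sp2
C11: sp2
C1, C4 → 2 sp3 carbons.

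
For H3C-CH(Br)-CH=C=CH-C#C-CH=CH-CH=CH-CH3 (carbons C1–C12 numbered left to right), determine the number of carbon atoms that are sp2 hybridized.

6

C1: sp3
C2: sp3
C3: sp2 ✓
C4: sp
C5: sp2 ✓
C6: sp
C7: sp
C8: sp2 ✓
C9: sp2 ✓
C10: sp2 ✓
C11: sp2 ✓
C12: sp3
C3, C5, C8, C9, C10, C11 → 6 sp2 carbons.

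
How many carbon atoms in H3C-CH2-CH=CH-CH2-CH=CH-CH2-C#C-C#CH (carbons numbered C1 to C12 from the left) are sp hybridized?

C1: sp3
C2: sp3
C3: sp2
C4: sp2
C5: sp3
C6: sp2
C7: sp2
C8: sp3
C9: sp ✓
C10: sp ✓
C11: sp ✓
C12: sp ✓
C9, C10, C11, C12 → 4 sp carbons.

4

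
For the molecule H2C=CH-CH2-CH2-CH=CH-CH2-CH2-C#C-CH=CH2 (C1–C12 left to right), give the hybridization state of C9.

C9 (2 σ bonds, plus two π bonds) has steric number 2: sp.

sp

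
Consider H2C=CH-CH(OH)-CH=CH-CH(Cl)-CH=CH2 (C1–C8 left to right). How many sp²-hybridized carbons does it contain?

6

C1: sp2 ✓
C2: sp2 ✓
C3: sp3
C4: sp2 ✓
C5: sp2 ✓
C6: sp3
C7: sp2 ✓
C8: sp2 ✓
C1, C2, C4, C5, C7, C8 → 6 sp2 carbons.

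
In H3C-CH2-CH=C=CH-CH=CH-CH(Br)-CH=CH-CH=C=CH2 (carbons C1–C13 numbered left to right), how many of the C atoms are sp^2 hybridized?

C1: sp3
C2: sp3
C3: sp2 ✓
C4: sp
C5: sp2 ✓
C6: sp2 ✓
C7: sp2 ✓
C8: sp3
C9: sp2 ✓
C10: sp2 ✓
C11: sp2 ✓
C12: sp
C13: sp2 ✓
C3, C5, C6, C7, C9, C10, C11, C13 → 8 sp2 carbons.

8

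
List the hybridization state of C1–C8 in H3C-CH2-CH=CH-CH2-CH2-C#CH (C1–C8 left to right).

C1 sp3, C2 sp3, C3 sp2, C4 sp2, C5 sp3, C6 sp3, C7 sp, C8 sp

C1 (4 σ bonds) has steric number 4: sp3.
C2 is sp3: 4 σ bonds, 4 electron-density regions.
C3 is sp2: 3 σ bonds, plus one π bond, 3 electron-density regions.
C4: 3 σ bonds, plus one π bond; 3 regions of electron density → sp2.
C5 carries 4 σ bonds, giving a steric number of 4, so it is sp3.
C6: 4 σ bonds; 4 regions of electron density → sp3.
C7 carries 2 σ bonds, plus two π bonds, giving a steric number of 2, so it is sp.
C8 carries 2 σ bonds, plus two π bonds, giving a steric number of 2, so it is sp.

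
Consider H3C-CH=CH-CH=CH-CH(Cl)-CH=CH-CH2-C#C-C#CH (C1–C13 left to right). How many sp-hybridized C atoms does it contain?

4

C1: sp3
C2: sp2
C3: sp2
C4: sp2
C5: sp2
C6: sp3
C7: sp2
C8: sp2
C9: sp3
C10: sp ✓
C11: sp ✓
C12: sp ✓
C13: sp ✓
C10, C11, C12, C13 → 4 sp carbons.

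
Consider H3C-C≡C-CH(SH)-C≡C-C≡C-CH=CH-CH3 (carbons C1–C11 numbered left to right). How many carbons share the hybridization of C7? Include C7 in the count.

C7 is sp (two π bonds).
C1: sp3
C2: sp ✓
C3: sp ✓
C4: sp3
C5: sp ✓
C6: sp ✓
C7: sp ✓
C8: sp ✓
C9: sp2
C10: sp2
C11: sp3
6 carbons are sp.

6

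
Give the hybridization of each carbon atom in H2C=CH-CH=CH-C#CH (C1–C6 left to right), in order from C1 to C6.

C1: 3 σ bonds, plus one π bond — 3 electron domains, sp2.
C2 (3 σ bonds, plus one π bond) has steric number 3: sp2.
C3: 3 σ bonds, plus one π bond — 3 electron domains, sp2.
C4 carries 3 σ bonds, plus one π bond, giving a steric number of 3, so it is sp2.
C5: 2 σ bonds, plus two π bonds — 2 electron domains, sp.
C6 carries 2 σ bonds, plus two π bonds, giving a steric number of 2, so it is sp.

C1 sp2, C2 sp2, C3 sp2, C4 sp2, C5 sp, C6 sp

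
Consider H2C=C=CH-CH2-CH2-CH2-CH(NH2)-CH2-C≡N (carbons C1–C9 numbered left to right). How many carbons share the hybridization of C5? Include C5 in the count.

5

C5 is sp3 (only σ bonds).
C1: sp2
C2: sp
C3: sp2
C4: sp3 ✓
C5: sp3 ✓
C6: sp3 ✓
C7: sp3 ✓
C8: sp3 ✓
C9: sp
5 carbons are sp3.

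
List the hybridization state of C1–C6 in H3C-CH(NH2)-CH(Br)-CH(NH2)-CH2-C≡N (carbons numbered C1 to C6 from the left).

C1: 4 σ bonds; 4 regions of electron density → sp3.
C2: 4 σ bonds — 4 electron domains, sp3.
C3 (4 σ bonds) has steric number 4: sp3.
C4: 4 σ bonds; 4 regions of electron density → sp3.
C5 is sp3: 4 σ bonds, 4 electron-density regions.
C6 has 2 σ bonds, plus two π bonds: steric number 2 → sp.

C1 sp3, C2 sp3, C3 sp3, C4 sp3, C5 sp3, C6 sp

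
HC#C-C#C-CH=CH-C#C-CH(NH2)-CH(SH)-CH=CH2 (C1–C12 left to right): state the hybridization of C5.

C5: 3 σ bonds, plus one π bond — 3 electron domains, sp2.

sp2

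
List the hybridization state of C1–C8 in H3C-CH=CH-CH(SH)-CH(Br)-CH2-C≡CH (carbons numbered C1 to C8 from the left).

C1 carries 4 σ bonds, giving a steric number of 4, so it is sp3.
C2 — 3 σ bonds, plus one π bond. Steric number 3, so sp2.
C3 (3 σ bonds, plus one π bond) has steric number 3: sp2.
C4 — 4 σ bonds. Steric number 4, so sp3.
C5 has 4 σ bonds: steric number 4 → sp3.
C6 — 4 σ bonds. Steric number 4, so sp3.
C7: 2 σ bonds, plus two π bonds — 2 electron domains, sp.
C8 has 2 σ bonds, plus two π bonds: steric number 2 → sp.

C1 sp3, C2 sp2, C3 sp2, C4 sp3, C5 sp3, C6 sp3, C7 sp, C8 sp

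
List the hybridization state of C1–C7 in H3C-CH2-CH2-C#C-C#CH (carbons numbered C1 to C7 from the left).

C1 (4 σ bonds) has steric number 4: sp3.
C2 (4 σ bonds) has steric number 4: sp3.
C3: 4 σ bonds; 4 regions of electron density → sp3.
C4 is sp: 2 σ bonds, plus two π bonds, 2 electron-density regions.
C5 has 2 σ bonds, plus two π bonds: steric number 2 → sp.
C6 is sp: 2 σ bonds, plus two π bonds, 2 electron-density regions.
C7 carries 2 σ bonds, plus two π bonds, giving a steric number of 2, so it is sp.

C1 sp3, C2 sp3, C3 sp3, C4 sp, C5 sp, C6 sp, C7 sp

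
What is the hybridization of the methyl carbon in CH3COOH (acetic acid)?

The methyl carbon has 4 σ bonds: steric number 4 → sp3.

sp^3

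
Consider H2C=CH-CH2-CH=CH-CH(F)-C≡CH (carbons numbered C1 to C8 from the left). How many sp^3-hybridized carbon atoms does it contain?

2

C1: sp2
C2: sp2
C3: sp3 ✓
C4: sp2
C5: sp2
C6: sp3 ✓
C7: sp
C8: sp
C3, C6 → 2 sp3 carbons.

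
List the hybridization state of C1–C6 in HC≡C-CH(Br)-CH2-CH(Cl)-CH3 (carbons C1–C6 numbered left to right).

C1: 2 σ bonds, plus two π bonds; 2 regions of electron density → sp.
C2: 2 σ bonds, plus two π bonds; 2 regions of electron density → sp.
C3 carries 4 σ bonds, giving a steric number of 4, so it is sp3.
C4: 4 σ bonds; 4 regions of electron density → sp3.
C5 is sp3: 4 σ bonds, 4 electron-density regions.
C6 (4 σ bonds) has steric number 4: sp3.

C1 sp, C2 sp, C3 sp3, C4 sp3, C5 sp3, C6 sp3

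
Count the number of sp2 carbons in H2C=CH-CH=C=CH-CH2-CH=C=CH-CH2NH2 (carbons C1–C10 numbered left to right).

6

C1: sp2 ✓
C2: sp2 ✓
C3: sp2 ✓
C4: sp
C5: sp2 ✓
C6: sp3
C7: sp2 ✓
C8: sp
C9: sp2 ✓
C10: sp3
C1, C2, C3, C5, C7, C9 → 6 sp2 carbons.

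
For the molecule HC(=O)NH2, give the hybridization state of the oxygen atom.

sp²

The oxygen atom (1 σ bond and 2 lone pairs, plus one π bond) has steric number 3: sp2.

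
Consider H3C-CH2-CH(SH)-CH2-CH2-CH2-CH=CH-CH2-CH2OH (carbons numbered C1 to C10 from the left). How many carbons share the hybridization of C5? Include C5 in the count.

8

C5 is sp3 (only σ bonds).
C1: sp3 ✓
C2: sp3 ✓
C3: sp3 ✓
C4: sp3 ✓
C5: sp3 ✓
C6: sp3 ✓
C7: sp2
C8: sp2
C9: sp3 ✓
C10: sp3 ✓
8 carbons are sp3.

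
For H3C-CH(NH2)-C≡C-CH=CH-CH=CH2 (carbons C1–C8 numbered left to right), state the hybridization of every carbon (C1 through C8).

C1 sp3, C2 sp3, C3 sp, C4 sp, C5 sp2, C6 sp2, C7 sp2, C8 sp2

C1 (4 σ bonds) has steric number 4: sp3.
C2 — 4 σ bonds. Steric number 4, so sp3.
C3 carries 2 σ bonds, plus two π bonds, giving a steric number of 2, so it is sp.
C4 has 2 σ bonds, plus two π bonds: steric number 2 → sp.
C5 — 3 σ bonds, plus one π bond. Steric number 3, so sp2.
C6 — 3 σ bonds, plus one π bond. Steric number 3, so sp2.
C7 is sp2: 3 σ bonds, plus one π bond, 3 electron-density regions.
C8: 3 σ bonds, plus one π bond — 3 electron domains, sp2.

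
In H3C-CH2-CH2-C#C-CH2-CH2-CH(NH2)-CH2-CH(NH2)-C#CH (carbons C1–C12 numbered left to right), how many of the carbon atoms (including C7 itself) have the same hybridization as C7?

8

C7 is sp3 (only σ bonds).
C1: sp3 ✓
C2: sp3 ✓
C3: sp3 ✓
C4: sp
C5: sp
C6: sp3 ✓
C7: sp3 ✓
C8: sp3 ✓
C9: sp3 ✓
C10: sp3 ✓
C11: sp
C12: sp
8 carbons are sp3.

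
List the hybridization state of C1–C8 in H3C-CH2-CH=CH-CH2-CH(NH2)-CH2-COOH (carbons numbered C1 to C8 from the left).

C1: 4 σ bonds — 4 electron domains, sp3.
C2 carries 4 σ bonds, giving a steric number of 4, so it is sp3.
C3 (3 σ bonds, plus one π bond) has steric number 3: sp2.
C4 has 3 σ bonds, plus one π bond: steric number 3 → sp2.
C5 carries 4 σ bonds, giving a steric number of 4, so it is sp3.
C6 (4 σ bonds) has steric number 4: sp3.
C7: 4 σ bonds — 4 electron domains, sp3.
C8: 3 σ bonds, plus one π bond — 3 electron domains, sp2.

C1 sp3, C2 sp3, C3 sp2, C4 sp2, C5 sp3, C6 sp3, C7 sp3, C8 sp2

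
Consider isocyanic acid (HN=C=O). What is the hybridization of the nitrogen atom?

sp^2

The nitrogen atom has 2 σ bonds and 1 lone pair, plus one π bond: steric number 3 → sp2.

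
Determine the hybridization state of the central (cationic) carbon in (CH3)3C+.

Three σ bonds and an empty p orbital; no lone pair → steric number 3 → sp2 and planar.

sp2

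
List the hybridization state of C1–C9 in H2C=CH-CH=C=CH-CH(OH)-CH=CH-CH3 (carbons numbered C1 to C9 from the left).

C1 sp2, C2 sp2, C3 sp2, C4 sp, C5 sp2, C6 sp3, C7 sp2, C8 sp2, C9 sp3

C1 (3 σ bonds, plus one π bond) has steric number 3: sp2.
C2: 3 σ bonds, plus one π bond — 3 electron domains, sp2.
C3: 3 σ bonds, plus one π bond — 3 electron domains, sp2.
C4 has 2 σ bonds, plus two π bonds: steric number 2 → sp.
C5: 3 σ bonds, plus one π bond; 3 regions of electron density → sp2.
C6 is sp3: 4 σ bonds, 4 electron-density regions.
C7: 3 σ bonds, plus one π bond — 3 electron domains, sp2.
C8 (3 σ bonds, plus one π bond) has steric number 3: sp2.
C9 (4 σ bonds) has steric number 4: sp3.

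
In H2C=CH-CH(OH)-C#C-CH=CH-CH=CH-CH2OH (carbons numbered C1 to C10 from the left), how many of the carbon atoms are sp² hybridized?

C1: sp2 ✓
C2: sp2 ✓
C3: sp3
C4: sp
C5: sp
C6: sp2 ✓
C7: sp2 ✓
C8: sp2 ✓
C9: sp2 ✓
C10: sp3
C1, C2, C6, C7, C8, C9 → 6 sp2 carbons.

6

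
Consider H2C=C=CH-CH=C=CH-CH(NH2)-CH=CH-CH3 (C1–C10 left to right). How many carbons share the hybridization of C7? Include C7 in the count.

C7 is sp3 (only σ bonds).
C1: sp2
C2: sp
C3: sp2
C4: sp2
C5: sp
C6: sp2
C7: sp3 ✓
C8: sp2
C9: sp2
C10: sp3 ✓
2 carbons are sp3.

2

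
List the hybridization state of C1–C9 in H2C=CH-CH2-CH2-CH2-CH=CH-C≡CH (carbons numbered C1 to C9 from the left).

C1: 3 σ bonds, plus one π bond — 3 electron domains, sp2.
C2 has 3 σ bonds, plus one π bond: steric number 3 → sp2.
C3: 4 σ bonds; 4 regions of electron density → sp3.
C4 has 4 σ bonds: steric number 4 → sp3.
C5: 4 σ bonds — 4 electron domains, sp3.
C6 has 3 σ bonds, plus one π bond: steric number 3 → sp2.
C7 carries 3 σ bonds, plus one π bond, giving a steric number of 3, so it is sp2.
C8: 2 σ bonds, plus two π bonds — 2 electron domains, sp.
C9 (2 σ bonds, plus two π bonds) has steric number 2: sp.

C1 sp2, C2 sp2, C3 sp3, C4 sp3, C5 sp3, C6 sp2, C7 sp2, C8 sp, C9 sp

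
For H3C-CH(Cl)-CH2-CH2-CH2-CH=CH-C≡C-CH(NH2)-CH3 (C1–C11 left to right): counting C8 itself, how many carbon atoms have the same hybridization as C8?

C8 is sp (two π bonds).
C1: sp3
C2: sp3
C3: sp3
C4: sp3
C5: sp3
C6: sp2
C7: sp2
C8: sp ✓
C9: sp ✓
C10: sp3
C11: sp3
2 carbons are sp.

2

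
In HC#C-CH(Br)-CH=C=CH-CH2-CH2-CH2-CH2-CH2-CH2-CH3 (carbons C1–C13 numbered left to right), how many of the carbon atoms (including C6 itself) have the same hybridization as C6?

2

C6 is sp2 (one π bond).
C1: sp
C2: sp
C3: sp3
C4: sp2 ✓
C5: sp
C6: sp2 ✓
C7: sp3
C8: sp3
C9: sp3
C10: sp3
C11: sp3
C12: sp3
C13: sp3
2 carbons are sp2.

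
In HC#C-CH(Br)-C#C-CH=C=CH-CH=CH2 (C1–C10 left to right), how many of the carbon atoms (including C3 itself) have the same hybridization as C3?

1

C3 is sp3 (only σ bonds).
C1: sp
C2: sp
C3: sp3 ✓
C4: sp
C5: sp
C6: sp2
C7: sp
C8: sp2
C9: sp2
C10: sp2
1 carbon is sp3.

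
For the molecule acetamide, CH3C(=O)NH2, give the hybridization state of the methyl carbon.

sp3

The methyl carbon — 4 σ bonds. Steric number 4, so sp3.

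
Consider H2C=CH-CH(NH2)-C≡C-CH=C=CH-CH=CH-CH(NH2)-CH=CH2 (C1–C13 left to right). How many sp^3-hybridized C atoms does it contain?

2

C1: sp2
C2: sp2
C3: sp3 ✓
C4: sp
C5: sp
C6: sp2
C7: sp
C8: sp2
C9: sp2
C10: sp2
C11: sp3 ✓
C12: sp2
C13: sp2
C3, C11 → 2 sp3 carbons.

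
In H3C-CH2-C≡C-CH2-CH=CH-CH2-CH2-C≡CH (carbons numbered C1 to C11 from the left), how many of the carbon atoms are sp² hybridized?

C1: sp3
C2: sp3
C3: sp
C4: sp
C5: sp3
C6: sp2 ✓
C7: sp2 ✓
C8: sp3
C9: sp3
C10: sp
C11: sp
C6, C7 → 2 sp2 carbons.

2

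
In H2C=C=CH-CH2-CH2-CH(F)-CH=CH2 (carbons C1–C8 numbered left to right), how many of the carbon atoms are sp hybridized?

C1: sp2
C2: sp ✓
C3: sp2
C4: sp3
C5: sp3
C6: sp3
C7: sp2
C8: sp2
C2 → 1 sp carbon.

1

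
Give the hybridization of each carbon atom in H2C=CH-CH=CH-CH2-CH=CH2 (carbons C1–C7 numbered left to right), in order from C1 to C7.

C1 — 3 σ bonds, plus one π bond. Steric number 3, so sp2.
C2: 3 σ bonds, plus one π bond — 3 electron domains, sp2.
C3: 3 σ bonds, plus one π bond — 3 electron domains, sp2.
C4 is sp2: 3 σ bonds, plus one π bond, 3 electron-density regions.
C5 — 4 σ bonds. Steric number 4, so sp3.
C6: 3 σ bonds, plus one π bond; 3 regions of electron density → sp2.
C7 (3 σ bonds, plus one π bond) has steric number 3: sp2.

C1 sp2, C2 sp2, C3 sp2, C4 sp2, C5 sp3, C6 sp2, C7 sp2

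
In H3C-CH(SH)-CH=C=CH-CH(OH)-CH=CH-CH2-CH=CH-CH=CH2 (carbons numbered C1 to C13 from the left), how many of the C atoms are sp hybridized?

C1: sp3
C2: sp3
C3: sp2
C4: sp ✓
C5: sp2
C6: sp3
C7: sp2
C8: sp2
C9: sp3
C10: sp2
C11: sp2
C12: sp2
C13: sp2
C4 → 1 sp carbon.

1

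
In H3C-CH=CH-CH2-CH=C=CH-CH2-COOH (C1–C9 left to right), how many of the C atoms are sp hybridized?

1

C1: sp3
C2: sp2
C3: sp2
C4: sp3
C5: sp2
C6: sp ✓
C7: sp2
C8: sp3
C9: sp2
C6 → 1 sp carbon.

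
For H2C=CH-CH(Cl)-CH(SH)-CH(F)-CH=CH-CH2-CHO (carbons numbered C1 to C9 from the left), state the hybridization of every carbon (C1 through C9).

C1 — 3 σ bonds, plus one π bond. Steric number 3, so sp2.
C2 — 3 σ bonds, plus one π bond. Steric number 3, so sp2.
C3 is sp3: 4 σ bonds, 4 electron-density regions.
C4 — 4 σ bonds. Steric number 4, so sp3.
C5: 4 σ bonds; 4 regions of electron density → sp3.
C6 has 3 σ bonds, plus one π bond: steric number 3 → sp2.
C7 carries 3 σ bonds, plus one π bond, giving a steric number of 3, so it is sp2.
C8 carries 4 σ bonds, giving a steric number of 4, so it is sp3.
C9 — 3 σ bonds, plus one π bond. Steric number 3, so sp2.

C1 sp2, C2 sp2, C3 sp3, C4 sp3, C5 sp3, C6 sp2, C7 sp2, C8 sp3, C9 sp2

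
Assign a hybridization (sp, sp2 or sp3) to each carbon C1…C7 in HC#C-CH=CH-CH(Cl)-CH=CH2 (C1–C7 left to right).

C1 sp, C2 sp, C3 sp2, C4 sp2, C5 sp3, C6 sp2, C7 sp2

C1: 2 σ bonds, plus two π bonds — 2 electron domains, sp.
C2 (2 σ bonds, plus two π bonds) has steric number 2: sp.
C3 — 3 σ bonds, plus one π bond. Steric number 3, so sp2.
C4 (3 σ bonds, plus one π bond) has steric number 3: sp2.
C5: 4 σ bonds — 4 electron domains, sp3.
C6 has 3 σ bonds, plus one π bond: steric number 3 → sp2.
C7: 3 σ bonds, plus one π bond; 3 regions of electron density → sp2.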